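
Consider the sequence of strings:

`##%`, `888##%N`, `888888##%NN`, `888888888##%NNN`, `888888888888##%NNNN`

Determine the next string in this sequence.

888888888888888##%NNNNN

Each term wraps the previous one in 888 on the left and N on the right.
One more step from 888888888888##%NNNN gives the answer.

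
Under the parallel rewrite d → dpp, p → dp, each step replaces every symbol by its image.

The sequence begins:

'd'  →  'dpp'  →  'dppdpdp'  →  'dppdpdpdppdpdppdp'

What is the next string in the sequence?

dppdpdpdppdpdppdpdppdpdpdppdpdppdpdpdppdp

Applying the rule to each of the 17 symbols of dppdpdpdppdpdppdp gives the pieces dpp dp dp dpp dp dpp dp dpp dp dp dpp dp dpp dp dp dpp dp, which concatenate to the answer.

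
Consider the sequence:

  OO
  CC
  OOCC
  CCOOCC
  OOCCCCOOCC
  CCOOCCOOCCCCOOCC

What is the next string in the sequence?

OOCCCCOOCCCCOOCCOOCCCCOOCC

This is a Fibonacci-style word recurrence s(k) = s(k−2)·s(k−1): e.g. OO·CC = OOCC.
Continuing: OOCCCCOOCC · CCOOCCOOCCCCOOCC gives term 7.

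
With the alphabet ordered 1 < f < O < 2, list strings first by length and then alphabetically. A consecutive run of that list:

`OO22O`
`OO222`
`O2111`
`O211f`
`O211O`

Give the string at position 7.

O21f1

Advancing 2 positions from O211O through O211O → O2112 reaches term 7.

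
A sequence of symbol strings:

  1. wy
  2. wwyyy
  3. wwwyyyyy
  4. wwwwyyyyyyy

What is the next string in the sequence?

Term n consists of n w's, followed by 2n-1 y's (n = 1, 2, …).
At n = 5 the blocks have lengths 5, 9.

wwwwwyyyyyyyyy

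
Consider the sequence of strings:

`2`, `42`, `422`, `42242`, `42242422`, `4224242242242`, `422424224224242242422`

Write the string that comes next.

4224242242242422424224224242242242

This is a Fibonacci-style word recurrence s(k) = s(k−1)·s(k−2): e.g. 42·2 = 422.
The next term joins 422424224224242242422 and 4224242242242.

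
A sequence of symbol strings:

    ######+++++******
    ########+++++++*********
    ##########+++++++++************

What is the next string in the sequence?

Reading off run lengths: # runs 6, 8, 10; + runs 5, 7, 9; * runs 6, 9, 12 — each is linear in n, where the shown terms are n = 2, 3, 4.
Setting n = 5 gives 12, 11, 15 characters in each block.

############+++++++++++***************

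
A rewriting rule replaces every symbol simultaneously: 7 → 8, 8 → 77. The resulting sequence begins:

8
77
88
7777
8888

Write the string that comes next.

Expanding 8888: 8→77, 8→77, 8→77, 8→77. Concatenated: 77 77 77 77.

77777777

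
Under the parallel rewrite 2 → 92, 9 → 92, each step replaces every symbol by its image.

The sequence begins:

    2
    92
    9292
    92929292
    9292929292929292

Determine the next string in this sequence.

92929292929292929292929292929292

Replace each of the 16 characters of 9292929292929292 in place — 92 92 92 92 92 92 92 92 92 92 92 92 92 92 92 92 — and concatenate.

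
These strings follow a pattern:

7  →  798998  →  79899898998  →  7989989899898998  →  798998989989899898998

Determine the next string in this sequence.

79899898998989989899898998

Each term is the previous one with 98998 appended.
One more step from 798998989989899898998 gives the answer.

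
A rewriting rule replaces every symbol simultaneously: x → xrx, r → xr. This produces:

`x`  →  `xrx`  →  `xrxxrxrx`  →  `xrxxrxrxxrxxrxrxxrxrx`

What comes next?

Replace each of the 21 characters of xrxxrxrxxrxxrxrxxrxrx in place — xrx xr xrx xrx xr xrx xr xrx xrx xr xrx xrx xr xrx xr xrx xrx xr xrx xr xrx — and concatenate.

xrxxrxrxxrxxrxrxxrxrxxrxxrxrxxrxxrxrxxrxrxxrxxrxrxxrxrx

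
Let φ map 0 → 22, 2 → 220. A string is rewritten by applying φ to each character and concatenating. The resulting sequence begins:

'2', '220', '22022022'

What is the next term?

2202202222022022220220

Expanding 22022022: 2→220, 2→220, 0→22, 2→220, 2→220, 0→22, 2→220, 2→220. Concatenated: 220 220 22 220 220 22 220 220.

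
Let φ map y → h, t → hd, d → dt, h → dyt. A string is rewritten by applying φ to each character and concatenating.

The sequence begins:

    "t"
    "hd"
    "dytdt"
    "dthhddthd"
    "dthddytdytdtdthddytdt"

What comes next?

Replace each of the 21 characters of dthddytdytdtdthddytdt in place — dt hd dyt dt dt h hd dt h hd dt hd dt hd dyt dt dt h hd dt hd — and concatenate.

dthddytdtdthhddthhddthddthddytdtdthhddthd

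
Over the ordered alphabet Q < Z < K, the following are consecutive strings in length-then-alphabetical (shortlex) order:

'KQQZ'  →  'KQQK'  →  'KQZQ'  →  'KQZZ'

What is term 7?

Stepping forward 3 times from KQZZ: KQZZ → KQZK → KQKQ, then the target.

KQKZ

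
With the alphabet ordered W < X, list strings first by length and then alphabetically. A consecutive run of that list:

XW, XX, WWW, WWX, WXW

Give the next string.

WXX

Treat WXW as a base-2 numeral over the given alphabet and add one, carrying through any trailing X's.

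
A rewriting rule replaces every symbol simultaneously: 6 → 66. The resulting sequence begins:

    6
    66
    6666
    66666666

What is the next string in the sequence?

6666666666666666

Rewriting each symbol of 66666666: 6→66, 6→66, 6→66, 6→66, 6→66, 6→66, 6→66, 6→66, which concatenates to 66 66 66 66 66 66 66 66.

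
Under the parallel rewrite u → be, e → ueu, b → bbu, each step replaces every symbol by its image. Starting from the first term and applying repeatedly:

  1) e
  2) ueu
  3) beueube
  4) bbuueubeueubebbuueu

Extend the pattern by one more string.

bbubbubebeueubebbuueubeueubebbuueubbubbubebeueube

φ(bbuueubeueubebbuueu) expands symbol-by-symbol to bbu bbu be be ueu be bbu ueu be ueu be bbu ueu bbu bbu be be ueu be; joining the 19 pieces gives the next term.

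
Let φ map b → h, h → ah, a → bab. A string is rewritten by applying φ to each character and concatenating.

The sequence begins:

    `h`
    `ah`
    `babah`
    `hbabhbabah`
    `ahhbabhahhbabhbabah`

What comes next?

φ(ahhbabhahhbabhbabah) expands symbol-by-symbol to bab ah ah h bab h ah bab ah ah h bab h ah h bab h bab ah; joining the 19 pieces gives the next term.

babahahhbabhahbabahahhbabhahhbabhbabah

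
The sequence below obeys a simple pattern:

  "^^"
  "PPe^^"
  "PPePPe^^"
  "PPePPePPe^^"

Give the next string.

PPePPePPePPe^^

The strings grow by a fixed prefix PPe each time.
So the next term is PPe·PPePPePPe^^.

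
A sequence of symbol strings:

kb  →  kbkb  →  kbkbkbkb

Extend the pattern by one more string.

Every step duplicates the string.
Doubling kbkbkbkb:

kbkbkbkbkbkbkbkb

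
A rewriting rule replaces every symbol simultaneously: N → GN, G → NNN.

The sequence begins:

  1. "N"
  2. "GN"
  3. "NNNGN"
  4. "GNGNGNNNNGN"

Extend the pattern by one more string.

Expanding GNGNGNNNNGN: G→NNN, N→GN, G→NNN, N→GN, G→NNN, N→GN, N→GN, N→GN, N→GN, G→NNN, N→GN. Concatenated: NNN GN NNN GN NNN GN GN GN GN NNN GN.

NNNGNNNNGNNNNGNGNGNGNNNNGN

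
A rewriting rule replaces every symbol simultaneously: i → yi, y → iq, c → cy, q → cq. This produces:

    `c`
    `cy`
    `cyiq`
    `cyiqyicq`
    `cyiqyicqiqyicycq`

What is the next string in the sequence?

Rewriting the 16 symbols of cyiqyicqiqyicycq one by one yields cy iq yi cq iq yi cy cq yi cq iq yi cy iq cy cq; concatenated:

cyiqyicqiqyicycqyicqiqyicyiqcycq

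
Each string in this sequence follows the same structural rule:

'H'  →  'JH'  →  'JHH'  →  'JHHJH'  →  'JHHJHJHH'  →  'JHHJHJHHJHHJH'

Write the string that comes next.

Each term (from the third on) is the previous term followed by the one before it: term 3 = JH·H = JHH.
The next term joins JHHJHJHHJHHJH and JHHJHJHH.

JHHJHJHHJHHJHJHHJHJHH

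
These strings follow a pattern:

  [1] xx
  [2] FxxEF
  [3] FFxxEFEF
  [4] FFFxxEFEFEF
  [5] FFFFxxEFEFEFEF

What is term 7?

FFFFFFxxEFEFEFEFEFEF

Each term wraps the previous one in F on the left and EF on the right.
From FFFFxxEFEFEFEF, 2 further steps: FFFFxxEFEFEFEF → FFFFFxxEFEFEFEFEF → (answer).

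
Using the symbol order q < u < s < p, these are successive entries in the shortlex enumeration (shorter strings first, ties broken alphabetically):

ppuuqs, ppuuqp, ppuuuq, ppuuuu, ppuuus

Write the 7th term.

ppuusq

Stepping forward 2 times from ppuuus: ppuuus → ppuuup, then the target.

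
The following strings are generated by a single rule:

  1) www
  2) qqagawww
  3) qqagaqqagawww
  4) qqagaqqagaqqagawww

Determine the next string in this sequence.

Each term is the previous one with qqaga prepended.
One more step from qqagaqqagaqqagawww gives the answer.

qqagaqqagaqqagaqqagawww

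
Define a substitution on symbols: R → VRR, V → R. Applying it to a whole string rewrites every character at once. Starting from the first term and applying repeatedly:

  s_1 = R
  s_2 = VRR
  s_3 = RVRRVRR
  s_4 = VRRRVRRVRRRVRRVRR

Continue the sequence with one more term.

RVRRVRRVRRRVRRVRRRVRRVRRVRRRVRRVRRRVRRVRR

Replace each of the 17 characters of VRRRVRRVRRRVRRVRR in place — R VRR VRR VRR R VRR VRR R VRR VRR VRR R VRR VRR R VRR VRR — and concatenate.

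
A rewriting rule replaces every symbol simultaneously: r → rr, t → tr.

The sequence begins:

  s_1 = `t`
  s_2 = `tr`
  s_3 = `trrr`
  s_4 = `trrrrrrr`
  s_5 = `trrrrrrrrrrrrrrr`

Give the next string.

Applying the rule to each of the 16 symbols of trrrrrrrrrrrrrrr gives the pieces tr rr rr rr rr rr rr rr rr rr rr rr rr rr rr rr, which concatenate to the answer.

trrrrrrrrrrrrrrrrrrrrrrrrrrrrrrr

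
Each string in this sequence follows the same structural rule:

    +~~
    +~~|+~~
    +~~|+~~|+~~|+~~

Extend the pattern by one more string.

+~~|+~~|+~~|+~~|+~~|+~~|+~~|+~~

Every step duplicates the string with '|' between the halves.
One more doubling of +~~|+~~|+~~|+~~ gives the answer.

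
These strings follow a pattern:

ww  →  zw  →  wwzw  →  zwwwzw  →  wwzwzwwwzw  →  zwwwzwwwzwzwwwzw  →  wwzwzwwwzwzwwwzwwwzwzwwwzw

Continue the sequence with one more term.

This is a Fibonacci-style word recurrence s(k) = s(k−2)·s(k−1): e.g. ww·zw = wwzw.
The next term joins zwwwzwwwzwzwwwzw and wwzwzwwwzwzwwwzwwwzwzwwwzw.

zwwwzwwwzwzwwwzwwwzwzwwwzwzwwwzwwwzwzwwwzw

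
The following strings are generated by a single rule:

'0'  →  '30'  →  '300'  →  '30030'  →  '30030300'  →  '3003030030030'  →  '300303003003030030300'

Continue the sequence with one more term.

Each term (from the third on) is the previous term followed by the one before it: term 3 = 30·0 = 300.
The next term joins 300303003003030030300 and 3003030030030.

3003030030030300303003003030030030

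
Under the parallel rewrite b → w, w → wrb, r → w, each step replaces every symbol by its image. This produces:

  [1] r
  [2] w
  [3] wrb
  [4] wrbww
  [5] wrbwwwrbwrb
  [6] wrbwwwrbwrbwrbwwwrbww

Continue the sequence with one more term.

Rewriting the 21 symbols of wrbwwwrbwrbwrbwwwrbww one by one yields wrb w w wrb wrb wrb w w wrb w w wrb w w wrb wrb wrb w w wrb wrb; concatenated:

wrbwwwrbwrbwrbwwwrbwwwrbwwwrbwrbwrbwwwrbwrb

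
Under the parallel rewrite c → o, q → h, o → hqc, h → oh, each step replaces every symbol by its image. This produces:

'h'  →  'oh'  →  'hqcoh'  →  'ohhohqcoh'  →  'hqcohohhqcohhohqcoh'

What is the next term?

ohhohqcohhqcohohhohqcohohhqcohhohqcoh

Applying the rule to each of the 19 symbols of hqcohohhqcohhohqcoh gives the pieces oh h o hqc oh hqc oh oh h o hqc oh oh hqc oh h o hqc oh, which concatenate to the answer.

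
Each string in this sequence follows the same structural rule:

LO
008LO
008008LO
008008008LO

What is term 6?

008008008008008LO

Every step adds 008 at the front: s(k+1) = 008·s(k).
From 008008008LO, 2 further steps: 008008008LO → 008008008008LO → (answer).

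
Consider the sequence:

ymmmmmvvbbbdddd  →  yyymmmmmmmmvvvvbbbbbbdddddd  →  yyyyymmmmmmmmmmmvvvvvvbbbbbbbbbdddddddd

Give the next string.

Term n consists of 2n-1 y's, followed by 3n+2 m's, followed by 2n v's, followed by 3n b's, followed by 2n+2 d's (n = 1, 2, …).
For the next term, n = 4, so the run lengths are 7, 14, 8, 12, 10.

yyyyyyymmmmmmmmmmmmmmvvvvvvvvbbbbbbbbbbbbdddddddddd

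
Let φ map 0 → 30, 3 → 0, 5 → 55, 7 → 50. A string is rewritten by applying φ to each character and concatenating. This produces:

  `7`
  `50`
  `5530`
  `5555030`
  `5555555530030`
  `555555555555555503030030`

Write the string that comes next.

555555555555555555555555555555553003003030030

Applying the rule to each of the 24 symbols of 555555555555555503030030 gives the pieces 55 55 55 55 55 55 55 55 55 55 55 55 55 55 55 55 30 0 30 0 30 30 0 30, which concatenate to the answer.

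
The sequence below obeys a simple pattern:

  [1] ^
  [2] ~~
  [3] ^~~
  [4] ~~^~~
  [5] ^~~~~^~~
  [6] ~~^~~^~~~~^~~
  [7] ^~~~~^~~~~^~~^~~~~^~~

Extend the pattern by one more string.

~~^~~^~~~~^~~^~~~~^~~~~^~~^~~~~^~~

From term 3 onward, concatenate the second-to-last term with the last: ^·~~ = ^~~, ~~·^~~ = ~~^~~, …
The next term joins ~~^~~^~~~~^~~ and ^~~~~^~~~~^~~^~~~~^~~.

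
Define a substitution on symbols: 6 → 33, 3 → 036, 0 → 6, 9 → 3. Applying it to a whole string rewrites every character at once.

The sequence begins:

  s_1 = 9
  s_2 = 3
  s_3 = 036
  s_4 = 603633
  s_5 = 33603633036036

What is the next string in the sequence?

Applying the rule to each of the 14 symbols of 33603633036036 gives the pieces 036 036 33 6 036 33 036 036 6 036 33 6 036 33, which concatenate to the answer.

03603633603633036036603633603633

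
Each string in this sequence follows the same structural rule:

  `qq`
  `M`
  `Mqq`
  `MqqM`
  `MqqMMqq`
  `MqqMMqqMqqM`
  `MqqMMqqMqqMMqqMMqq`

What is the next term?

From term 3 onward, concatenate the last term with the second-to-last: M·qq = Mqq, Mqq·M = MqqM, …
Continuing: MqqMMqqMqqMMqqMMqq · MqqMMqqMqqM gives term 8.

MqqMMqqMqqMMqqMMqqMqqMMqqMqqM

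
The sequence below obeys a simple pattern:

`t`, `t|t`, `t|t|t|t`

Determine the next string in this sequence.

t|t|t|t|t|t|t|t

s(k+1) = s(k)·|·s(k) — each term doubles the last with '|' between the halves.
One more doubling of t|t|t|t gives the answer.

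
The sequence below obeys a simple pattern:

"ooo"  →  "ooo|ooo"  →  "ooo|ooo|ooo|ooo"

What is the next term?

ooo|ooo|ooo|ooo|ooo|ooo|ooo|ooo

Each string is two copies of the previous one joined by '|'.
So the next term is two copies of ooo|ooo|ooo|ooo with '|' between the halves.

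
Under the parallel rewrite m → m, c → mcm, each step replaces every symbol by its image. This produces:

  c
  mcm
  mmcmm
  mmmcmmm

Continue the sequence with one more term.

Rewriting each symbol of mmmcmmm: m→m, m→m, m→m, c→mcm, m→m, m→m, m→m, which concatenates to m m m mcm m m m.

mmmmcmmmm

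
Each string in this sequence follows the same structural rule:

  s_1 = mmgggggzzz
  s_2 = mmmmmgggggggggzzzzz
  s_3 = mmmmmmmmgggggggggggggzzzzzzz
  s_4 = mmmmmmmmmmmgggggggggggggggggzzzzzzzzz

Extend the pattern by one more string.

Term n consists of 3n-1 m's, followed by 4n+1 g's, followed by 2n+1 z's (n = 1, 2, …).
At n = 5 the blocks have lengths 14, 21, 11.

mmmmmmmmmmmmmmgggggggggggggggggggggzzzzzzzzzzz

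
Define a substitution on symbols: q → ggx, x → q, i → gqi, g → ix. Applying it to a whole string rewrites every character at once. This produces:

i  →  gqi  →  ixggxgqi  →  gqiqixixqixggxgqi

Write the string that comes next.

Rewriting the 17 symbols of gqiqixixqixggxgqi one by one yields ix ggx gqi ggx gqi q gqi q ggx gqi q ix ix q ix ggx gqi; concatenated:

ixggxgqiggxgqiqgqiqggxgqiqixixqixggxgqi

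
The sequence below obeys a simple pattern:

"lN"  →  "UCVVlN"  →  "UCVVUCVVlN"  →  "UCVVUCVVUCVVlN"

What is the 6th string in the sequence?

Each term is the previous one with UCVV prepended.
From UCVVUCVVUCVVlN, 2 further steps: UCVVUCVVUCVVlN → UCVVUCVVUCVVUCVVlN → (answer).

UCVVUCVVUCVVUCVVUCVVlN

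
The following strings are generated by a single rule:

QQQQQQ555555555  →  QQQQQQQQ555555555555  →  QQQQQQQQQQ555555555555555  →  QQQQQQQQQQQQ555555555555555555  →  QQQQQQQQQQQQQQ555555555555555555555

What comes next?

The n-th term is 2n Q's then 3n 5's, where the shown terms are n = 3, 4, 5, 6, 7.
For the next term, n = 8, so the run lengths are 16, 24.

QQQQQQQQQQQQQQQQ555555555555555555555555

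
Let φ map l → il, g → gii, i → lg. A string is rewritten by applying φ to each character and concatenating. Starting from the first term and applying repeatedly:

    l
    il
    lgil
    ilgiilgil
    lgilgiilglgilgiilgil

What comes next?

ilgiilgilgiilglgilgiiilgiilgilgiilglgilgiilgil

φ(lgilgiilglgilgiilgil) expands symbol-by-symbol to il gii lg il gii lg lg il gii il gii lg il gii lg lg il gii lg il; joining the 20 pieces gives the next term.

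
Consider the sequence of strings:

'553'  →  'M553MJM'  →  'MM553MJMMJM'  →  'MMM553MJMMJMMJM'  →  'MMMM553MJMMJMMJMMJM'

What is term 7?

MMMMMM553MJMMJMMJMMJMMJMMJM

s(k+1) = M·s(k)·MJM, so each term gains M as a prefix and MJM as a suffix.
From MMMM553MJMMJMMJMMJM, 2 further steps: MMMM553MJMMJMMJMMJM → MMMMM553MJMMJMMJMMJMMJM → (answer).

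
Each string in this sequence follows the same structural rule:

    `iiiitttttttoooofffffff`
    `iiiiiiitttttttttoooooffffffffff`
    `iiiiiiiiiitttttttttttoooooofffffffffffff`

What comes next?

Reading off run lengths: i runs 4, 7, 10; t runs 7, 9, 11; o runs 4, 5, 6; f runs 7, 10, 13 — each is linear in n, where the shown terms are n = 2, 3, 4.
At n = 5 the blocks have lengths 13, 13, 7, 16.

iiiiiiiiiiiiitttttttttttttoooooooffffffffffffffff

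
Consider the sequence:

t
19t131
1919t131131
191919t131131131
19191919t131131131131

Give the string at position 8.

19191919191919t131131131131131131131

Each term wraps the previous one in 19 on the left and 131 on the right.
From 19191919t131131131131, 3 further steps: 19191919t131131131131 → 1919191919t131131131131131 → 191919191919t131131131131131131 → (answer).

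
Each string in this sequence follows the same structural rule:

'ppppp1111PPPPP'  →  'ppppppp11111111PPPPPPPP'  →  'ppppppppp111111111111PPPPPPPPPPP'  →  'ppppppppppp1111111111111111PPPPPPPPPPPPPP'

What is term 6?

ppppppppppppppp111111111111111111111111PPPPPPPPPPPPPPPPPPPP

Term n consists of 2n+3 p's, followed by 4n 1's, followed by 3n+2 P's (n = 1, 2, …).
Setting n = 6 gives 15, 24, 20 characters in each block.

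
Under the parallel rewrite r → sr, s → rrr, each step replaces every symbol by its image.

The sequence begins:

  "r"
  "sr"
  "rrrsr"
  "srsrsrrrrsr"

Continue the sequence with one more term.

Rewriting each symbol of srsrsrrrrsr: s→rrr, r→sr, s→rrr, r→sr, s→rrr, r→sr, r→sr, r→sr, r→sr, s→rrr, r→sr, which concatenates to rrr sr rrr sr rrr sr sr sr sr rrr sr.

rrrsrrrrsrrrrsrsrsrsrrrrsr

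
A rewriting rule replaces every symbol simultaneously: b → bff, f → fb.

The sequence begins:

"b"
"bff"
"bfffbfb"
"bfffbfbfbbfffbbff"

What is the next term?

bfffbfbfbbfffbbfffbbffbfffbfbfbbffbfffbfb

φ(bfffbfbfbbfffbbff) expands symbol-by-symbol to bff fb fb fb bff fb bff fb bff bff fb fb fb bff bff fb fb; joining the 17 pieces gives the next term.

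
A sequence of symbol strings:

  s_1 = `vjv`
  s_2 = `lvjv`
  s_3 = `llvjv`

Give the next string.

lllvjv

The strings grow by a fixed prefix l each time.
One more step from llvjv gives the answer.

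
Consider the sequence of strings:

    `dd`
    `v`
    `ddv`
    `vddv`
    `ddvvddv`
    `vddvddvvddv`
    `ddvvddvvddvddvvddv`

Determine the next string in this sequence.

vddvddvvddvddvvddvvddvddvvddv

Each term (from the third on) is the two preceding terms concatenated in order: term 3 = dd·v = ddv.
So term 8 is vddvddvvddv·ddvvddvvddvddvvddv.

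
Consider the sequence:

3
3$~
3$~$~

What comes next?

3$~$~$~

Every step adds $~ to the end: s(k+1) = s(k)·$~.
One more step from 3$~$~ gives the answer.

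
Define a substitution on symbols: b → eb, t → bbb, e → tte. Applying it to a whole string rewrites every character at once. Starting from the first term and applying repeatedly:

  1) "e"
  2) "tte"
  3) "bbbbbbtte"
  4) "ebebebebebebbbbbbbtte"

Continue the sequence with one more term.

Replace each of the 21 characters of ebebebebebebbbbbbbtte in place — tte eb tte eb tte eb tte eb tte eb tte eb eb eb eb eb eb eb bbb bbb tte — and concatenate.

tteebtteebtteebtteebtteebtteebebebebebebebbbbbbbtte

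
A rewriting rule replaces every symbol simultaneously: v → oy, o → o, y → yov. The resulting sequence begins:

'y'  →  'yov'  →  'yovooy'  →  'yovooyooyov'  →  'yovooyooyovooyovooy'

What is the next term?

yovooyooyovooyovooyooyovooyooyov

φ(yovooyooyovooyovooy) expands symbol-by-symbol to yov o oy o o yov o o yov o oy o o yov o oy o o yov; joining the 19 pieces gives the next term.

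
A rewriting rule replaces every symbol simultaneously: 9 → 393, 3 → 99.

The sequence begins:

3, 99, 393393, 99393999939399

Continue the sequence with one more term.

φ(99393999939399) expands symbol-by-symbol to 393 393 99 393 99 393 393 393 393 99 393 99 393 393; joining the 14 pieces gives the next term.

39339399393993933933933939939399393393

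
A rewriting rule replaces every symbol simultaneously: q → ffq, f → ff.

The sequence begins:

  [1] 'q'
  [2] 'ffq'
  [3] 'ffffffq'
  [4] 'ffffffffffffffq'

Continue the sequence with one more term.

φ(ffffffffffffffq) expands symbol-by-symbol to ff ff ff ff ff ff ff ff ff ff ff ff ff ff ffq; joining the 15 pieces gives the next term.

ffffffffffffffffffffffffffffffq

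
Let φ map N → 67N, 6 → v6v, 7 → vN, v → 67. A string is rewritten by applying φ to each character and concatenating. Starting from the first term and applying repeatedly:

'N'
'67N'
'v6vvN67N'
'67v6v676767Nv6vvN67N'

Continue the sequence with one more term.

φ(67v6v676767Nv6vvN67N) expands symbol-by-symbol to v6v vN 67 v6v 67 v6v vN v6v vN v6v vN 67N 67 v6v 67 67 67N v6v vN 67N; joining the 20 pieces gives the next term.

v6vvN67v6v67v6vvNv6vvNv6vvN67N67v6v676767Nv6vvN67N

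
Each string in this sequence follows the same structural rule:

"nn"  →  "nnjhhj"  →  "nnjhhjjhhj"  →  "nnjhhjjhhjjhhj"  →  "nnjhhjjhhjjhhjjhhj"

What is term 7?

nnjhhjjhhjjhhjjhhjjhhjjhhj

Every step adds jhhj to the end: s(k+1) = s(k)·jhhj.
From nnjhhjjhhjjhhjjhhj, 2 further steps: nnjhhjjhhjjhhjjhhj → nnjhhjjhhjjhhjjhhjjhhj → (answer).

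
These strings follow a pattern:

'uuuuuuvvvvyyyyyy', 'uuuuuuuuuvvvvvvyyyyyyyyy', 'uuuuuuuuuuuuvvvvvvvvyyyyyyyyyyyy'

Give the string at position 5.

Term n consists of 3n u's, followed by 2n v's, followed by 3n y's, where the shown terms are n = 2, 3, 4.
For term 5, n = 6, so the run lengths are 18, 12, 18.

uuuuuuuuuuuuuuuuuuvvvvvvvvvvvvyyyyyyyyyyyyyyyyyy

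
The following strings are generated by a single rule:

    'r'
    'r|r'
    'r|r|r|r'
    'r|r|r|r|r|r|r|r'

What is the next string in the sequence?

Each string is two copies of the previous one joined by '|'.
Doubling r|r|r|r|r|r|r|r with '|' between the halves:

r|r|r|r|r|r|r|r|r|r|r|r|r|r|r|r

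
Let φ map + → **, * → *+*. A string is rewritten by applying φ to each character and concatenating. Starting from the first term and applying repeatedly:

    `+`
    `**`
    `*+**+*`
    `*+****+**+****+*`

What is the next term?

*+****+**+**+**+****+**+****+**+**+**+****+*

Replace each of the 16 characters of *+****+**+****+* in place — *+* ** *+* *+* *+* *+* ** *+* *+* ** *+* *+* *+* *+* ** *+* — and concatenate.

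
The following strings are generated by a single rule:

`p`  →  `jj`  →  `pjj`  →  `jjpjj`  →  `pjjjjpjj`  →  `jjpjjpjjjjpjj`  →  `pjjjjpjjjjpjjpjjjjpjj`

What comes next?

This is a Fibonacci-style word recurrence s(k) = s(k−2)·s(k−1): e.g. p·jj = pjj.
The next term joins jjpjjpjjjjpjj and pjjjjpjjjjpjjpjjjjpjj.

jjpjjpjjjjpjjpjjjjpjjjjpjjpjjjjpjj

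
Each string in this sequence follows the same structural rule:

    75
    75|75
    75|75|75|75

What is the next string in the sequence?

Every step duplicates the string with '|' between the halves.
Doubling 75|75|75|75 with '|' between the halves:

75|75|75|75|75|75|75|75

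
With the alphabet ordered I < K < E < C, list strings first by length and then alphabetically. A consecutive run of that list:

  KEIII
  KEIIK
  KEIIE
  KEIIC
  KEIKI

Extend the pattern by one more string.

Treat KEIKI as a base-4 numeral over the given alphabet and add one, carrying through any trailing C's.

KEIKK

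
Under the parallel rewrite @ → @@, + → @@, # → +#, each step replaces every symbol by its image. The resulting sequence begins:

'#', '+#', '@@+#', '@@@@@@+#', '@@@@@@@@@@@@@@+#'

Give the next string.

Replace each of the 16 characters of @@@@@@@@@@@@@@+# in place — @@ @@ @@ @@ @@ @@ @@ @@ @@ @@ @@ @@ @@ @@ @@ +# — and concatenate.

@@@@@@@@@@@@@@@@@@@@@@@@@@@@@@+#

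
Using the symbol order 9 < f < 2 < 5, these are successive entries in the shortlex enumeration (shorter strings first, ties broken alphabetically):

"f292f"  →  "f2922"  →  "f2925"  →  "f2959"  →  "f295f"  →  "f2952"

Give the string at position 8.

f2f99

Continuing the enumeration 2 steps past f2952: f2952 → f2955 → (answer).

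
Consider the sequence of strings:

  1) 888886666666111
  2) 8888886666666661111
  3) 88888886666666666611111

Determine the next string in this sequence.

Reading off run lengths: 8 runs 5, 6, 7; 6 runs 7, 9, 11; 1 runs 3, 4, 5 — each is linear in n, where the shown terms are n = 3, 4, 5.
For the next term, n = 6, so the run lengths are 8, 13, 6.

888888886666666666666111111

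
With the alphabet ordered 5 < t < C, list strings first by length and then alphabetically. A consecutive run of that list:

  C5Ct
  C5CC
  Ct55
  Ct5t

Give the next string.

Ct5C

Find the rightmost character of Ct5t below C, bump it to the next letter, and reset everything to its right to 5.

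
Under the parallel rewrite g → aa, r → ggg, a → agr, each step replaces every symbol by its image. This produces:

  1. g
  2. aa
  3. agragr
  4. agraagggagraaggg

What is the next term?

agraagggagragraaaaaaagraagggagragraaaaaa

Applying the rule to each of the 16 symbols of agraagggagraaggg gives the pieces agr aa ggg agr agr aa aa aa agr aa ggg agr agr aa aa aa, which concatenate to the answer.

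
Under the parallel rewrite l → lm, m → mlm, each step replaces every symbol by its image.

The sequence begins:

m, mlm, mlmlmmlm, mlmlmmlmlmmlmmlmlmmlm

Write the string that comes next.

Rewriting the 21 symbols of mlmlmmlmlmmlmmlmlmmlm one by one yields mlm lm mlm lm mlm mlm lm mlm lm mlm mlm lm mlm mlm lm mlm lm mlm mlm lm mlm; concatenated:

mlmlmmlmlmmlmmlmlmmlmlmmlmmlmlmmlmmlmlmmlmlmmlmmlmlmmlm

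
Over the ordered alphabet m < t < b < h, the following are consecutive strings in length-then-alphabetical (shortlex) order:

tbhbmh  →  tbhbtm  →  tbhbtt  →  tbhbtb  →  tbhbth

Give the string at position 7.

tbhbbt

Stepping forward 2 times from tbhbth: tbhbth → tbhbbm, then the target.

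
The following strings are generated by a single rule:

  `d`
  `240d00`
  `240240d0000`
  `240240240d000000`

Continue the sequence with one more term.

Every step adds 240 to the front and 00 to the end of the previous string.
One more step from 240240240d000000 gives the answer.

240240240240d00000000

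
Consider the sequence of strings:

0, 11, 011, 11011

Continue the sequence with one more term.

01111011

Each term (from the third on) is the two preceding terms concatenated in order: term 3 = 0·11 = 011.
So term 5 is 011·11011.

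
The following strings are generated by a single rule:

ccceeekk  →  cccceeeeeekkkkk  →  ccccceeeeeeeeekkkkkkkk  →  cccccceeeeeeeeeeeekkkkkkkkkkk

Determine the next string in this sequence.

ccccccceeeeeeeeeeeeeeekkkkkkkkkkkkkk

Term n consists of n+2 c's, followed by 3n e's, followed by 3n-1 k's (n = 1, 2, …).
At n = 5 the blocks have lengths 7, 15, 14.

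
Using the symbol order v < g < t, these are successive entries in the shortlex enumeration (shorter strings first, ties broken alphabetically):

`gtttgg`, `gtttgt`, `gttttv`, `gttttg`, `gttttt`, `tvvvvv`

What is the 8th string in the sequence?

Continuing the enumeration 2 steps past tvvvvv: tvvvvv → tvvvvg → (answer).

tvvvvt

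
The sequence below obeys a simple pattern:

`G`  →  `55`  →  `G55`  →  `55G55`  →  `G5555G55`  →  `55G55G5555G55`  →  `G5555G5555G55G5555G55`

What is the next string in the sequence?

From term 3 onward, concatenate the second-to-last term with the last: G·55 = G55, 55·G55 = 55G55, …
The next term joins 55G55G5555G55 and G5555G5555G55G5555G55.

55G55G5555G55G5555G5555G55G5555G55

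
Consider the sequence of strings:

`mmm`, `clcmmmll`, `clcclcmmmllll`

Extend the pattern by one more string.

clcclcclcmmmllllll

s(k+1) = clc·s(k)·ll, so each term gains clc as a prefix and ll as a suffix.
So the next term is clc·clcclcmmmllll·ll.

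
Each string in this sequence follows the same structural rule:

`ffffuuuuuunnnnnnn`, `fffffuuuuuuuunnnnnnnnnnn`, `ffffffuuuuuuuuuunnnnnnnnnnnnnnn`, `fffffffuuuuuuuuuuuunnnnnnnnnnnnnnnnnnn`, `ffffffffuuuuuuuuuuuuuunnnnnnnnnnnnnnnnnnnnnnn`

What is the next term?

fffffffffuuuuuuuuuuuuuuuunnnnnnnnnnnnnnnnnnnnnnnnnnn

The n-th term is n+2 f's then 2n+2 u's then 4n-1 n's, where the shown terms are n = 2, 3, 4, 5, 6.
Setting n = 7 gives 9, 16, 27 characters in each block.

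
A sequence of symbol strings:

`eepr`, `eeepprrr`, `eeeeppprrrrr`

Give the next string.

eeeeepppprrrrrrr

Reading off run lengths: e runs 2, 3, 4; p runs 1, 2, 3; r runs 1, 3, 5 — each is linear in n (n = 1, 2, …).
Setting n = 4 gives 5, 4, 7 characters in each block.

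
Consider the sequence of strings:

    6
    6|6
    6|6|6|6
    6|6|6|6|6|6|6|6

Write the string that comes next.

s(k+1) = s(k)·|·s(k) — each term doubles the last with '|' between the halves.
One more doubling of 6|6|6|6|6|6|6|6 gives the answer.

6|6|6|6|6|6|6|6|6|6|6|6|6|6|6|6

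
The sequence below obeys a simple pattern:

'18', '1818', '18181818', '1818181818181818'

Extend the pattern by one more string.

Every step duplicates the string.
One more doubling of 1818181818181818 gives the answer.

18181818181818181818181818181818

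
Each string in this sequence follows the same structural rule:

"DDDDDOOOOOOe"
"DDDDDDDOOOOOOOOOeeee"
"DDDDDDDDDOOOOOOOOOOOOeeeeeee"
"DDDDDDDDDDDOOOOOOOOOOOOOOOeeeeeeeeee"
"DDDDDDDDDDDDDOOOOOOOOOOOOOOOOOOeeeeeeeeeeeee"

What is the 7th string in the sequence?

DDDDDDDDDDDDDDDDDOOOOOOOOOOOOOOOOOOOOOOOOeeeeeeeeeeeeeeeeeee

The n-th term is 2n+3 D's then 3n+3 O's then 3n-2 e's (n = 1, 2, …).
At n = 7 the blocks have lengths 17, 24, 19.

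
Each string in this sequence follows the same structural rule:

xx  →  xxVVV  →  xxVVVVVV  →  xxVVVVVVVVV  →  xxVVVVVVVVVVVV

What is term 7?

xxVVVVVVVVVVVVVVVVVV

Every step adds VVV to the end: s(k+1) = s(k)·VVV.
From xxVVVVVVVVVVVV, 2 further steps: xxVVVVVVVVVVVV → xxVVVVVVVVVVVVVVV → (answer).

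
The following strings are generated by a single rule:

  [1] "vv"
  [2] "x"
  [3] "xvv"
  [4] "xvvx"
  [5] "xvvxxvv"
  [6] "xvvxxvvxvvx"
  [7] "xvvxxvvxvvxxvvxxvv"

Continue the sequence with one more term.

This is a Fibonacci-style word recurrence s(k) = s(k−1)·s(k−2): e.g. x·vv = xvv.
So term 8 is xvvxxvvxvvxxvvxxvv·xvvxxvvxvvx.

xvvxxvvxvvxxvvxxvvxvvxxvvxvvx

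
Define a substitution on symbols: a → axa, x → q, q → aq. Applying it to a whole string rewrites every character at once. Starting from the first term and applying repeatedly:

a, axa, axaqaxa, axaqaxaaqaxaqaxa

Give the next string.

axaqaxaaqaxaqaxaaxaaqaxaqaxaaqaxaqaxa

Applying the rule to each of the 16 symbols of axaqaxaaqaxaqaxa gives the pieces axa q axa aq axa q axa axa aq axa q axa aq axa q axa, which concatenate to the answer.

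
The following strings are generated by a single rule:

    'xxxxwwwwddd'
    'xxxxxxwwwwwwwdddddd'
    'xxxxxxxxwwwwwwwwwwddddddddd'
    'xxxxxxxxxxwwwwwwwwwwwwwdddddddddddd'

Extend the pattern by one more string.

xxxxxxxxxxxxwwwwwwwwwwwwwwwwddddddddddddddd

The n-th term is 2n+2 x's then 3n+1 w's then 3n d's (n = 1, 2, …).
For the next term, n = 5, so the run lengths are 12, 16, 15.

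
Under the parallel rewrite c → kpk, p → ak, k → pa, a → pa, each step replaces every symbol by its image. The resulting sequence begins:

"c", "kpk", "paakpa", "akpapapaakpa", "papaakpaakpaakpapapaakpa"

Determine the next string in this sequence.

Rewriting the 24 symbols of papaakpaakpaakpapapaakpa one by one yields ak pa ak pa pa pa ak pa pa pa ak pa pa pa ak pa ak pa ak pa pa pa ak pa; concatenated:

akpaakpapapaakpapapaakpapapaakpaakpaakpapapaakpa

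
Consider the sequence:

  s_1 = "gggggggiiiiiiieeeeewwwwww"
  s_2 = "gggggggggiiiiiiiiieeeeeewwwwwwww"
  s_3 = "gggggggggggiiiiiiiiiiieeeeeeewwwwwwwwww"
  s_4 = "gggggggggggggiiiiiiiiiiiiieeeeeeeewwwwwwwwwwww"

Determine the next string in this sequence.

Reading off run lengths: g runs 7, 9, 11, 13; i runs 7, 9, 11, 13; e runs 5, 6, 7, 8; w runs 6, 8, 10, 12 — each is linear in n, where the shown terms are n = 2, 3, 4, 5.
Setting n = 6 gives 15, 15, 9, 14 characters in each block.

gggggggggggggggiiiiiiiiiiiiiiieeeeeeeeewwwwwwwwwwwwww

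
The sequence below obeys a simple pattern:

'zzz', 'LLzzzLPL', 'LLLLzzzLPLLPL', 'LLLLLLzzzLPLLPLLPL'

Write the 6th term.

Each term wraps the previous one in LL on the left and LPL on the right.
From LLLLLLzzzLPLLPLLPL, 2 further steps: LLLLLLzzzLPLLPLLPL → LLLLLLLLzzzLPLLPLLPLLPL → (answer).

LLLLLLLLLLzzzLPLLPLLPLLPLLPL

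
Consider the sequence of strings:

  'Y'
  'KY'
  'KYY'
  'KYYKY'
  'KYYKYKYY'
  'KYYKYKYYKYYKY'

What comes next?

KYYKYKYYKYYKYKYYKYKYY

Each term (from the third on) is the previous term followed by the one before it: term 3 = KY·Y = KYY.
So term 7 is KYYKYKYYKYYKY·KYYKYKYY.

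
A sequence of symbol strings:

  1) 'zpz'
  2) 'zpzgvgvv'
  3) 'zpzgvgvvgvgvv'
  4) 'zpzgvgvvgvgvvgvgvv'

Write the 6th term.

zpzgvgvvgvgvvgvgvvgvgvvgvgvv

Each term is the previous one with gvgvv appended.
From zpzgvgvvgvgvvgvgvv, 2 further steps: zpzgvgvvgvgvvgvgvv → zpzgvgvvgvgvvgvgvvgvgvv → (answer).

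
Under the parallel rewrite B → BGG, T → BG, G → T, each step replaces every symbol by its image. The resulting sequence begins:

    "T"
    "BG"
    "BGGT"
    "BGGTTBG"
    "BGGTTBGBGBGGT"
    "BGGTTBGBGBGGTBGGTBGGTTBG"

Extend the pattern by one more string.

Replace each of the 24 characters of BGGTTBGBGBGGTBGGTBGGTTBG in place — BGG T T BG BG BGG T BGG T BGG T T BG BGG T T BG BGG T T BG BG BGG T — and concatenate.

BGGTTBGBGBGGTBGGTBGGTTBGBGGTTBGBGGTTBGBGBGGT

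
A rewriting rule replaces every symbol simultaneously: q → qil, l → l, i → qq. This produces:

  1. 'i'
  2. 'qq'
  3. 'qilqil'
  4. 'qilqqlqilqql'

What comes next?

qilqqlqilqillqilqqlqilqill

Apply φ to qilqqlqilqql symbol by symbol: q→qil, i→qq, l→l, q→qil, q→qil, l→l, q→qil, i→qq, l→l, q→qil, q→qil, l→l; joined: qil qq l qil qil l qil qq l qil qil l.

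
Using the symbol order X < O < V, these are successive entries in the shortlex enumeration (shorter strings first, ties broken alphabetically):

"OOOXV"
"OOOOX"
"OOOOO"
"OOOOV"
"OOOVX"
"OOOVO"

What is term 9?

Stepping forward 3 times from OOOVO: OOOVO → OOOVV → OOVXX, then the target.

OOVXO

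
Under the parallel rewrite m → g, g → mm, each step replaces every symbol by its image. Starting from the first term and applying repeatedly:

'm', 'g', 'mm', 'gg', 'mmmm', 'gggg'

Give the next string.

Apply φ to gggg symbol by symbol: g→mm, g→mm, g→mm, g→mm; joined: mm mm mm mm.

mmmmmmmm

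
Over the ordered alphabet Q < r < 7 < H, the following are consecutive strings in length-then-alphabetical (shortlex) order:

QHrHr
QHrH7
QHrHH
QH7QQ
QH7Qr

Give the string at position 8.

QH7rQ

Advancing 3 positions from QH7Qr through QH7Qr → QH7Q7 → QH7QH reaches term 8.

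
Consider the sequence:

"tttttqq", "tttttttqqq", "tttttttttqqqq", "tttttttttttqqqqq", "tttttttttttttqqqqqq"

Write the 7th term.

Each string has the form t^{2n+1} q^{n}, where the shown terms are n = 2, 3, 4, 5, 6.
Setting n = 8 gives 17, 8 characters in each block.

tttttttttttttttttqqqqqqqq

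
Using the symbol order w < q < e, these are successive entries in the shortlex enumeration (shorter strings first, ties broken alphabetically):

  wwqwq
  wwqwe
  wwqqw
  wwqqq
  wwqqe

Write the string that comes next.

wwqew

Find the rightmost character of wwqqe below e, bump it to the next letter, and reset everything to its right to w.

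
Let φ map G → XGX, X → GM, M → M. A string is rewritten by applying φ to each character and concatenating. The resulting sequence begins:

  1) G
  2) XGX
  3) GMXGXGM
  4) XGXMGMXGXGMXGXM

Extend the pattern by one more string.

φ(XGXMGMXGXGMXGXM) expands symbol-by-symbol to GM XGX GM M XGX M GM XGX GM XGX M GM XGX GM M; joining the 15 pieces gives the next term.

GMXGXGMMXGXMGMXGXGMXGXMGMXGXGMM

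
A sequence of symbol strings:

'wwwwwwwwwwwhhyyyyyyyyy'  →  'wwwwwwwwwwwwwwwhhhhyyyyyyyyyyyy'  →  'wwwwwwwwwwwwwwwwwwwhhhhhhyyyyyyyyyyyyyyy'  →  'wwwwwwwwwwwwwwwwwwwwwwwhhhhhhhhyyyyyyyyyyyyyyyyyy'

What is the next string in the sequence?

Term n consists of 4n+3 w's, followed by 2n-2 h's, followed by 3n+3 y's, where the shown terms are n = 2, 3, 4, 5.
Setting n = 6 gives 27, 10, 21 characters in each block.

wwwwwwwwwwwwwwwwwwwwwwwwwwwhhhhhhhhhhyyyyyyyyyyyyyyyyyyyyy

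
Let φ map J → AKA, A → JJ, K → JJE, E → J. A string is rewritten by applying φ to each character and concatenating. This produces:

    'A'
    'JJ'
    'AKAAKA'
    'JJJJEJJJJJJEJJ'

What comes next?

Rewriting the 14 symbols of JJJJEJJJJJJEJJ one by one yields AKA AKA AKA AKA J AKA AKA AKA AKA AKA AKA J AKA AKA; concatenated:

AKAAKAAKAAKAJAKAAKAAKAAKAAKAAKAJAKAAKA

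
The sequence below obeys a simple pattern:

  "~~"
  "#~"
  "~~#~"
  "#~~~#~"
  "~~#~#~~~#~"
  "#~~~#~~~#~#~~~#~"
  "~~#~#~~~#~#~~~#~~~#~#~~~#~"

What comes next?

#~~~#~~~#~#~~~#~~~#~#~~~#~#~~~#~~~#~#~~~#~

Each term (from the third on) is the two preceding terms concatenated in order: term 3 = ~~·#~ = ~~#~.
So term 8 is #~~~#~~~#~#~~~#~·~~#~#~~~#~#~~~#~~~#~#~~~#~.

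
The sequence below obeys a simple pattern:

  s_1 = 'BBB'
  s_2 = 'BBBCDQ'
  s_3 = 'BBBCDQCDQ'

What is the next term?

The strings grow by a fixed suffix CDQ each time.
One more step from BBBCDQCDQ gives the answer.

BBBCDQCDQCDQ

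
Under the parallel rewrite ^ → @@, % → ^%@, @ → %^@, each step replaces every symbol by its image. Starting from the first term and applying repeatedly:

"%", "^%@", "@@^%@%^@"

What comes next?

%^@%^@@@^%@%^@^%@@@%^@

Expanding @@^%@%^@: @→%^@, @→%^@, ^→@@, %→^%@, @→%^@, %→^%@, ^→@@, @→%^@. Concatenated: %^@ %^@ @@ ^%@ %^@ ^%@ @@ %^@.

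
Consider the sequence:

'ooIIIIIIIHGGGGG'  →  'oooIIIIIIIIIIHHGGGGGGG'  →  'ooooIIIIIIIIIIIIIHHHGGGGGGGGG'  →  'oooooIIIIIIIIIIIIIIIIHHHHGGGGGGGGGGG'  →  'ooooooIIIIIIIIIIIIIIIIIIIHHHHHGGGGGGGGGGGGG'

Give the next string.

oooooooIIIIIIIIIIIIIIIIIIIIIIHHHHHHGGGGGGGGGGGGGGG

The n-th term is n o's then 3n+1 I's then n-1 H's then 2n+1 G's, where the shown terms are n = 2, 3, 4, 5, 6.
At n = 7 the blocks have lengths 7, 22, 6, 15.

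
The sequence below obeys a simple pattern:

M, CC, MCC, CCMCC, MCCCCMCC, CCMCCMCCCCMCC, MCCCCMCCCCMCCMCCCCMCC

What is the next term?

Each term (from the third on) is the two preceding terms concatenated in order: term 3 = M·CC = MCC.
So term 8 is CCMCCMCCCCMCC·MCCCCMCCCCMCCMCCCCMCC.

CCMCCMCCCCMCCMCCCCMCCCCMCCMCCCCMCC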